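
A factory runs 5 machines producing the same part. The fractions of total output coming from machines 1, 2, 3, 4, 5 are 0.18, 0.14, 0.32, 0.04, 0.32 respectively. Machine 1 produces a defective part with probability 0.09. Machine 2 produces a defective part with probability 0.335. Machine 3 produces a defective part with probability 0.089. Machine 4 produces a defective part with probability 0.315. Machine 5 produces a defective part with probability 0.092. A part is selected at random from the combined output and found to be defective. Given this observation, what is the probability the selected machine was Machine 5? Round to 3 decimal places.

Posterior probability ≈ 0.220

Tabulate prior·likelihood by source: [1] prior 0.18, lik 0.09, product 0.01620; [2] prior 0.14, lik 0.335, product 0.04690; [3] prior 0.32, lik 0.089, product 0.02848; [4] prior 0.04, lik 0.315, product 0.01260; [5] prior 0.32, lik 0.092, product 0.02944.
Normalizing constant = 0.13362; the posterior for Machine 5 is its product over the sum, 0.02944/0.13362 = 0.220.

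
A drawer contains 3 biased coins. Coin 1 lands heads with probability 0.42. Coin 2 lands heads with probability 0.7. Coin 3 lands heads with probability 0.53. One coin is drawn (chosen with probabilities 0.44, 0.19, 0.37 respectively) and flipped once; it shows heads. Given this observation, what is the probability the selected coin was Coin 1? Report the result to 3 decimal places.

Posterior probability ≈ 0.360

P(heads|C1) = 0.42; P(heads|C2) = 0.7; P(heads|C3) = 0.53.
Prior × likelihood for each source: 0.44·0.42=0.1848, 0.19·0.7=0.1330, 0.37·0.53=0.1961. Summing gives P(heads) = 0.51390.
P(Coin 1 | heads) = 0.1848 / 0.51390 = 0.360.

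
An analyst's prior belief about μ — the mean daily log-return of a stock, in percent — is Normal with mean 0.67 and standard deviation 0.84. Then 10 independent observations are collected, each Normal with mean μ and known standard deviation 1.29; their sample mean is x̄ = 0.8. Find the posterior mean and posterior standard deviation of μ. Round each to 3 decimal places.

With known σ, the Normal prior is conjugate. Weight on the data is w = (n/σ²)/(n/σ² + 1/τ₀²) = 6.00925/(6.00925+1.41723) = 0.80917.
Posterior mean = w·x̄ + (1−w)·μ₀ = 0.80917·0.8 + 0.19083·0.67 = 0.775. Posterior variance = 1/(6.00925+1.41723) = 0.134653, so SD = 0.367.

Posterior mean ≈ 0.775; posterior SD ≈ 0.367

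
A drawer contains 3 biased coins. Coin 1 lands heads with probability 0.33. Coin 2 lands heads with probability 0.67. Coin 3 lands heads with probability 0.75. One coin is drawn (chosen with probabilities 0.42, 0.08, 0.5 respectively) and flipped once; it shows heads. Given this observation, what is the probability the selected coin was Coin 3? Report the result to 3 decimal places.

Tabulate prior·likelihood by source: [1] prior 0.42, lik 0.33, product 0.1386; [2] prior 0.08, lik 0.67, product 0.05360; [3] prior 0.5, lik 0.75, product 0.3750.
Normalizing constant = 0.56720; the posterior for Coin 3 is its product over the sum, 0.3750/0.56720 = 0.661.

Posterior probability ≈ 0.661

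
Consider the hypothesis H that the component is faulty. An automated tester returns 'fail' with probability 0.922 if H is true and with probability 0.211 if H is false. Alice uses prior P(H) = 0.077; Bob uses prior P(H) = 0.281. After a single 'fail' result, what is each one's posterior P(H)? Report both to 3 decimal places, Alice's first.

P('+'|H) = 0.922, P('+'|¬H) = 0.211.
Alice: numerator 0.922·0.077 = 0.070994; evidence = 0.070994+0.211·0.923 = 0.26575; posterior = 0.267.
Bob: numerator 0.922·0.281 = 0.25908; evidence = 0.25908+0.211·0.719 = 0.41079; posterior = 0.631.

Alice: 0.267; Bob: 0.631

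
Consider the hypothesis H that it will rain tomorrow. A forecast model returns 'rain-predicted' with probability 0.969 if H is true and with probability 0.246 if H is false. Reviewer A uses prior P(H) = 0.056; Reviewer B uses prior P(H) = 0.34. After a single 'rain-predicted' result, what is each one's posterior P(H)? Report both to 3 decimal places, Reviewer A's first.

P('+'|H) = 0.969, P('+'|¬H) = 0.246.
Reviewer A: numerator 0.969·0.056 = 0.054264; evidence = 0.054264+0.246·0.944 = 0.28649; posterior = 0.189.
Reviewer B: numerator 0.969·0.34 = 0.32946; evidence = 0.32946+0.246·0.66 = 0.49182; posterior = 0.670.

Reviewer A: 0.189; Reviewer B: 0.670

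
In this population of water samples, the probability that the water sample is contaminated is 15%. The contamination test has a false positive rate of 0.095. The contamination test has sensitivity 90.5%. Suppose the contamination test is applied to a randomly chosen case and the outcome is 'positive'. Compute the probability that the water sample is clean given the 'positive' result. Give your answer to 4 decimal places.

P(¬H | E) ≈ 0.3730

Write H for 'the water sample is contaminated'. Prior odds H:¬H = 0.15/0.85 = 0.17647. For the 'positive' outcome, the likelihood ratio is 0.905/0.095 = 9.5263.
Posterior odds = 0.17647 × 9.5263 = 1.6811, so P(H|E) = 1.6811/(1+1.6811) = 0.6270. Then P(¬H|E) = 1 − 0.6270 = 0.3730.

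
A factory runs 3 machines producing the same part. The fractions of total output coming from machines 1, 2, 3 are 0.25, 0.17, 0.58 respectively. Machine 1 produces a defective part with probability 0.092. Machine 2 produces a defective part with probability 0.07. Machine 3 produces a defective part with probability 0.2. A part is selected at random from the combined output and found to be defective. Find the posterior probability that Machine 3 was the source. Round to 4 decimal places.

Posterior probability ≈ 0.7687

Tabulate prior·likelihood by source: [1] prior 0.25, lik 0.092, product 0.02300; [2] prior 0.17, lik 0.07, product 0.01190; [3] prior 0.58, lik 0.2, product 0.1160.
Normalizing constant = 0.15090; the posterior for Machine 3 is its product over the sum, 0.1160/0.15090 = 0.7687.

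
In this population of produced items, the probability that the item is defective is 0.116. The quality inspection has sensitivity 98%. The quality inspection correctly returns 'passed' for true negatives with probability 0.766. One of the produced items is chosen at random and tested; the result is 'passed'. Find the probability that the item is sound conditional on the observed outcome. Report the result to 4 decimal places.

P(¬H | E) ≈ 0.9966

Let H be the event that the item is defective. P(H) = 0.116, so P(¬H) = 0.884. With E the 'passed' result, P(E|H) = 0.02 and P(E|¬H) = 0.766.
P(E) = 0.02·0.116 + 0.766·0.884 = 0.0023200 + 0.67714 = 0.67946.
By Bayes' theorem, P(H|E) = 0.0023200 / 0.67946 = 0.0034. Hence P(¬H|E) = 1 − 0.0034 = 0.9966.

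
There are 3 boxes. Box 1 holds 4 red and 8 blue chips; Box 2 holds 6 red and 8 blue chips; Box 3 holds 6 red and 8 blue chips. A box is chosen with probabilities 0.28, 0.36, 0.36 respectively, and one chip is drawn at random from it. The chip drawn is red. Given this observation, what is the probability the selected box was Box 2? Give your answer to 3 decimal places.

Tabulate prior·likelihood by source: [1] prior 0.28, lik 0.3333, product 0.09333; [2] prior 0.36, lik 0.4286, product 0.1543; [3] prior 0.36, lik 0.4286, product 0.1543.
Normalizing constant = 0.40190; the posterior for Box 2 is its product over the sum, 0.1543/0.40190 = 0.384.

Posterior probability ≈ 0.384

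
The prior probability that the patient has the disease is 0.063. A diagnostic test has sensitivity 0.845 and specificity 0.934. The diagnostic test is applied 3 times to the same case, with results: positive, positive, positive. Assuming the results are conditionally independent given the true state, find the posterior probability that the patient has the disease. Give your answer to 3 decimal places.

Let H be the event that the patient has the disease; start with P(H) = 0.063. P('positive'|H) = 0.845, P('positive'|¬H) = 0.066.
Update on result 1 ('positive'): P(H) ← 0.845·0.0630 / (0.845·0.0630 + 0.066·0.9370) = 0.053235/0.11508 = 0.4626.
Update on result 2 ('positive'): P(H) ← 0.845·0.4626 / (0.845·0.4626 + 0.066·0.5374) = 0.39090/0.42637 = 0.9168.
Update on result 3 ('positive'): P(H) ← 0.845·0.9168 / (0.845·0.9168 + 0.066·0.0832) = 0.77471/0.78020 = 0.9930.

Posterior P(H) ≈ 0.993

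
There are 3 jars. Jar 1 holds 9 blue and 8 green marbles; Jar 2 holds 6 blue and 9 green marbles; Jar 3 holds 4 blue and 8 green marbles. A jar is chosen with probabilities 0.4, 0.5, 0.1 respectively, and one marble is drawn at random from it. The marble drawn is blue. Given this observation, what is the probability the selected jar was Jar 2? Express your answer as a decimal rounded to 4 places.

Posterior probability ≈ 0.4493

P(blue|Jar 1) = 0.5294; P(blue|Jar 2) = 0.4; P(blue|Jar 3) = 0.3333.
Prior × likelihood for each source: 0.4·0.5294=0.2118, 0.5·0.4=0.2000, 0.1·0.3333=0.03333. Summing gives P(blue) = 0.44510.
P(Jar 2 | blue) = 0.2000 / 0.44510 = 0.4493.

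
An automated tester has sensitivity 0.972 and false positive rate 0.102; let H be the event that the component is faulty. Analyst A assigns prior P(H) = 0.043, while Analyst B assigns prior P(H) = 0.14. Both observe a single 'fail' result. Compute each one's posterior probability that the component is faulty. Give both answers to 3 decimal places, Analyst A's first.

The likelihood ratio for a 'fail' result is 0.972/0.102 = 9.5294.
Analyst A: prior odds 0.043/0.957 = 0.044932; posterior odds 0.42818; posterior probability 0.300.
Analyst B: prior odds 0.14/0.86 = 0.16279; posterior odds 1.5513; posterior probability 0.608.

Analyst A: 0.300; Analyst B: 0.608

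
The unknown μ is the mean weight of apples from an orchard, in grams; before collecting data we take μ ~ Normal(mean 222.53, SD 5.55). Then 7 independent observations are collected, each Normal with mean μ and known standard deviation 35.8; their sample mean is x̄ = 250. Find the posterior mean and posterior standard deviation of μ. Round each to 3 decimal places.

With known σ, the Normal prior is conjugate. Weight on the data is w = (n/σ²)/(n/σ² + 1/τ₀²) = 0.00546175/(0.00546175+0.0324649) = 0.14401.
Posterior mean = w·x̄ + (1−w)·μ₀ = 0.14401·250 + 0.85599·222.53 = 226.486. Posterior variance = 1/(0.00546175+0.0324649) = 26.3667, so SD = 5.135.

Posterior mean ≈ 226.486; posterior SD ≈ 5.135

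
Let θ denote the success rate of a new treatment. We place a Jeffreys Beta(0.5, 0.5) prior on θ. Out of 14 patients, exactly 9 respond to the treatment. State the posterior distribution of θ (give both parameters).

The binomial likelihood is conjugate to the Beta prior: with 9 successes and 5 failures, the posterior is Beta(0.5+9, 0.5+5) = Beta(9.5, 5.5).

Posterior: Beta(9.5, 5.5)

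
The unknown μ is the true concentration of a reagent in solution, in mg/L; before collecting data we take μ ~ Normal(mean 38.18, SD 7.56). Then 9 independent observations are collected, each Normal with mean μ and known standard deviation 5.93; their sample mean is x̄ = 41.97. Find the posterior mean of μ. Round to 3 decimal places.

Posterior mean ≈ 41.727

With known σ, the Normal prior is conjugate. Weight on the data is w = (n/σ²)/(n/σ² + 1/τ₀²) = 0.255937/(0.255937+0.0174967) = 0.93601.
Posterior mean = w·x̄ + (1−w)·μ₀ = 0.93601·41.97 + 0.063989·38.18 = 41.727.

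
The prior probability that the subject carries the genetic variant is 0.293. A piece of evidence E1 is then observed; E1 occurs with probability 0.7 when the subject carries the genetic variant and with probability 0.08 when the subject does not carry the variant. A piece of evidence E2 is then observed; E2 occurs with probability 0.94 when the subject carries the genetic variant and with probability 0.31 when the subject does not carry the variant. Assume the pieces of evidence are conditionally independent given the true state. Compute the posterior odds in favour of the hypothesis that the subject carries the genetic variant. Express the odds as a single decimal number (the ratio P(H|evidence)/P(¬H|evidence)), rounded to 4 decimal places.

Prior odds = 0.293/(1−0.293) = 0.41443.
Likelihood ratio for E1 = 0.7/0.08 = 8.7500.
Likelihood ratio for E2 = 0.94/0.31 = 3.0323.
Posterior odds = prior odds × LR₁ × LR₂ = 10.996.

Posterior odds ≈ 10.9957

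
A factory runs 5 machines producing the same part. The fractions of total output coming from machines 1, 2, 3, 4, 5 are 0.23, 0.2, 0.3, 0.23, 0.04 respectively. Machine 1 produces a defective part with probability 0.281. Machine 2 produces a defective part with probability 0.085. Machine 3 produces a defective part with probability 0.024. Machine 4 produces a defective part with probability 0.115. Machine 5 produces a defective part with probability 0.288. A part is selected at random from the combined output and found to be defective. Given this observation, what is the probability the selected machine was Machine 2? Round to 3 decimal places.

Tabulate prior·likelihood by source: [1] prior 0.23, lik 0.281, product 0.06463; [2] prior 0.2, lik 0.085, product 0.01700; [3] prior 0.3, lik 0.024, product 0.007200; [4] prior 0.23, lik 0.115, product 0.02645; [5] prior 0.04, lik 0.288, product 0.01152.
Normalizing constant = 0.12680; the posterior for Machine 2 is its product over the sum, 0.01700/0.12680 = 0.134.

Posterior probability ≈ 0.134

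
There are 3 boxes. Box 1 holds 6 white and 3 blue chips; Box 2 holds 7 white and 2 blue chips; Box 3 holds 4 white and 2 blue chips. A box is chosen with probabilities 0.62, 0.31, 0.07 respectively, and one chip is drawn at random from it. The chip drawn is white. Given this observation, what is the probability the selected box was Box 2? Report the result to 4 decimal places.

Posterior probability ≈ 0.3439

Tabulate prior·likelihood by source: [1] prior 0.62, lik 0.6667, product 0.4133; [2] prior 0.31, lik 0.7778, product 0.2411; [3] prior 0.07, lik 0.6667, product 0.04667.
Normalizing constant = 0.70111; the posterior for Box 2 is its product over the sum, 0.2411/0.70111 = 0.3439.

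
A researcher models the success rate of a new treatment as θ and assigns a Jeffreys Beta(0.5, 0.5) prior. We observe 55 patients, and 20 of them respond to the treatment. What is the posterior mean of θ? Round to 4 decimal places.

Posterior mean ≈ 0.3661

Observing 20 successes and 35 failures updates Beta(0.5, 0.5) by adding the success and failure counts to the two shape parameters: α = 0.5+20 = 20.5, β = 0.5+35 = 35.5.
Posterior mean = α/(α+β) = 20.5/56 = 0.3661.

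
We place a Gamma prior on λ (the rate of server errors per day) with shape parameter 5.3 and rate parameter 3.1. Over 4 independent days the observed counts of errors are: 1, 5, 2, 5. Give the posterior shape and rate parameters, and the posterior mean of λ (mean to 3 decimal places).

Total count ∑xᵢ = 13 over n = 4 days.
Gamma is conjugate to the Poisson likelihood: posterior is Gamma(shape = 5.3+13 = 18.3, rate = 3.1+4 = 7.1).
E[λ | data] = 18.3/7.1 = 2.577.

Posterior: Gamma(shape=18.3, rate=7.1); mean ≈ 2.577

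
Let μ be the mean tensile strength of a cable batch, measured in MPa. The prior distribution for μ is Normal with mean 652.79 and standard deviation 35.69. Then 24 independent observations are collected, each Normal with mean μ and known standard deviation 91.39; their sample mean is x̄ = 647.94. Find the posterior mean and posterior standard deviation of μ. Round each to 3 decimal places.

With known σ, the Normal prior is conjugate. Weight on the data is w = (n/σ²)/(n/σ² + 1/τ₀²) = 0.00287352/(0.00287352+0.00078507) = 0.78542.
Posterior mean = w·x̄ + (1−w)·μ₀ = 0.78542·647.94 + 0.21458·652.79 = 648.981. Posterior variance = 1/(0.00287352+0.00078507) = 273.330, so SD = 16.533.

Posterior mean ≈ 648.981; posterior SD ≈ 16.533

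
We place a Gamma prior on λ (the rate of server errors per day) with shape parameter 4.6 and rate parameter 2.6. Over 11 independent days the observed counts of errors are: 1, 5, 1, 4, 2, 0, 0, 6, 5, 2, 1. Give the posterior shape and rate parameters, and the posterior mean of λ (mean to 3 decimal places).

Posterior: Gamma(shape=31.6, rate=13.6); mean ≈ 2.324

The Poisson likelihood adds the total count to the shape and the number of exposure periods to the rate. Here ∑xᵢ = 27 and n = 11, so shape 4.6→31.6 and rate 2.6→13.6.
Posterior mean = shape/rate = 31.6/13.6 = 2.324.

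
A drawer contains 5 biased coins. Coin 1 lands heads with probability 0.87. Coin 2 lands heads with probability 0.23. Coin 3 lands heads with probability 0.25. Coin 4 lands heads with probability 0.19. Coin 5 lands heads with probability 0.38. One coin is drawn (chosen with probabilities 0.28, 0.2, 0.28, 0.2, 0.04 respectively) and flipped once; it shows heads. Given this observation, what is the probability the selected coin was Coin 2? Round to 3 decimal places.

Posterior probability ≈ 0.111

Tabulate prior·likelihood by source: [1] prior 0.28, lik 0.87, product 0.2436; [2] prior 0.2, lik 0.23, product 0.04600; [3] prior 0.28, lik 0.25, product 0.07000; [4] prior 0.2, lik 0.19, product 0.03800; [5] prior 0.04, lik 0.38, product 0.01520.
Normalizing constant = 0.41280; the posterior for Coin 2 is its product over the sum, 0.04600/0.41280 = 0.111.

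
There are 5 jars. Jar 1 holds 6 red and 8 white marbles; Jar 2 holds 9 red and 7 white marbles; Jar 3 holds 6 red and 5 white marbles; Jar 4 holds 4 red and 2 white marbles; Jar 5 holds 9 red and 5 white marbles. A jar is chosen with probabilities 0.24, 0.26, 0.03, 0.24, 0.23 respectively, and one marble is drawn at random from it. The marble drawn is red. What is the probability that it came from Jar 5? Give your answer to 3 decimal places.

Tabulate prior·likelihood by source: [1] prior 0.24, lik 0.4286, product 0.1029; [2] prior 0.26, lik 0.5625, product 0.1462; [3] prior 0.03, lik 0.5455, product 0.01636; [4] prior 0.24, lik 0.6667, product 0.1600; [5] prior 0.23, lik 0.6429, product 0.1479.
Normalizing constant = 0.57333; the posterior for Jar 5 is its product over the sum, 0.1479/0.57333 = 0.258.

Posterior probability ≈ 0.258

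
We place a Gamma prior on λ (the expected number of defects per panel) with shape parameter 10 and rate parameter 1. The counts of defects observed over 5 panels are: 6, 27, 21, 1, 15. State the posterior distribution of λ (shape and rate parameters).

Total count ∑xᵢ = 70 over n = 5 panels.
Gamma is conjugate to the Poisson likelihood: posterior is Gamma(shape = 10+70 = 80, rate = 1+5 = 6).

Posterior: Gamma(shape=80, rate=6)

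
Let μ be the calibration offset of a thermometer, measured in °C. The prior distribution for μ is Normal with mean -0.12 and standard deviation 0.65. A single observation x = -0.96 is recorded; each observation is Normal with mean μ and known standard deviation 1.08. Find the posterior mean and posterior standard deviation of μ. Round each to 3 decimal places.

Prior precision 1/τ₀² = 1/0.65² = 2.36686; data precision n/σ² = 1/1.08² = 0.857339.
Posterior precision = 2.36686 + 0.857339 = 3.22420, giving posterior SD = 1/√3.22420 = 0.557.
Posterior mean = (2.36686·-0.12 + 0.857339·-0.96) / 3.22420 = -0.343.

Posterior mean ≈ -0.343; posterior SD ≈ 0.557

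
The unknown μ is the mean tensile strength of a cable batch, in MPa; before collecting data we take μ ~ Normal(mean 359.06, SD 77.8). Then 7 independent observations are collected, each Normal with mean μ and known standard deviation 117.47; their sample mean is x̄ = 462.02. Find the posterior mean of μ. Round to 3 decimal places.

Posterior mean ≈ 436.726

Prior precision 1/τ₀² = 1/77.8² = 0.00016521; data precision n/σ² = 7/117.47² = 0.00050728.
Posterior precision = 0.00016521 + 0.00050728 = 0.00067249.
Posterior mean = (0.00016521·359.06 + 0.00050728·462.02) / 0.00067249 = 436.726.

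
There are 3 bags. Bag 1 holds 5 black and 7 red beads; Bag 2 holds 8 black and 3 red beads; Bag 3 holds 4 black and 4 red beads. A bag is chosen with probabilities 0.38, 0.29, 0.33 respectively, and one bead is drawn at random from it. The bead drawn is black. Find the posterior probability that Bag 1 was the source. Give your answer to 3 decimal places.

Posterior probability ≈ 0.296

P(black|Bag 1) = 0.4167; P(black|Bag 2) = 0.7273; P(black|Bag 3) = 0.5.
Prior × likelihood for each source: 0.38·0.4167=0.1583, 0.29·0.7273=0.2109, 0.33·0.5=0.1650. Summing gives P(black) = 0.53424.
P(Bag 1 | black) = 0.1583 / 0.53424 = 0.296.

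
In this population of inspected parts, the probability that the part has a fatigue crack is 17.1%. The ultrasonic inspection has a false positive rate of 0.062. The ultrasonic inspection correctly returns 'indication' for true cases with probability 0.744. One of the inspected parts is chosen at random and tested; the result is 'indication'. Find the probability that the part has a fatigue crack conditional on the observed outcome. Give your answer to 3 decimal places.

Write H for 'the part has a fatigue crack'. Prior odds H:¬H = 0.171/0.829 = 0.20627. For the 'indication' outcome, the likelihood ratio is 0.744/0.062 = 12.000.
Posterior odds = 0.20627 × 12.000 = 2.4753, so P(H|E) = 2.4753/(1+2.4753) = 0.712.

P(H | E) ≈ 0.712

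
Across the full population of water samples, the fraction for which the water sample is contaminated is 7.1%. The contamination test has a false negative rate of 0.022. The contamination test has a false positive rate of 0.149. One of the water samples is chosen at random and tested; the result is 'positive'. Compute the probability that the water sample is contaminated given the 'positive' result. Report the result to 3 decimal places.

Write H for 'the water sample is contaminated'. Prior odds H:¬H = 0.071/0.929 = 0.076426. For the 'positive' outcome, the likelihood ratio is 0.978/0.149 = 6.5638.
Posterior odds = 0.076426 × 6.5638 = 0.50164, so P(H|E) = 0.50164/(1+0.50164) = 0.334.

P(H | E) ≈ 0.334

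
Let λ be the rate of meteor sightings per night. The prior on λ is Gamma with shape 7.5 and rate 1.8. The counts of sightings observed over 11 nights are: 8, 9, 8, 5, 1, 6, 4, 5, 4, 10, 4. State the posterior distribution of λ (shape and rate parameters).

Posterior: Gamma(shape=71.5, rate=12.8)

Total count ∑xᵢ = 64 over n = 11 nights.
Gamma is conjugate to the Poisson likelihood: posterior is Gamma(shape = 7.5+64 = 71.5, rate = 1.8+11 = 12.8).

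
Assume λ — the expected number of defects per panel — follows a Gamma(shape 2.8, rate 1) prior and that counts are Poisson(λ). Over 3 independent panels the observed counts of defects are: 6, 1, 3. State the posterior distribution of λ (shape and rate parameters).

Posterior: Gamma(shape=12.8, rate=4)

The Poisson likelihood adds the total count to the shape and the number of exposure periods to the rate. Here ∑xᵢ = 10 and n = 3, so shape 2.8→12.8 and rate 1→4.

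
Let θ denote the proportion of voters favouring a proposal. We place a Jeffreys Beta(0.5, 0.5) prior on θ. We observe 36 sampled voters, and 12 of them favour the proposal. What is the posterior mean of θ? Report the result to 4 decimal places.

Observing 12 successes and 24 failures updates Beta(0.5, 0.5) by adding the success and failure counts to the two shape parameters: α = 0.5+12 = 12.5, β = 0.5+24 = 24.5.
Posterior mean = α/(α+β) = 12.5/37 = 0.3378.

Posterior mean ≈ 0.3378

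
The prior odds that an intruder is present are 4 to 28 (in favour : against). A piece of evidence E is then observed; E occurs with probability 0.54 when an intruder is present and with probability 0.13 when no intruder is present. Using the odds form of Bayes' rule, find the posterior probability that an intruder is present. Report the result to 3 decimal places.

Posterior probability ≈ 0.372

Prior odds = 4/28 = 0.14286.
Likelihood ratio for E = 0.54/0.13 = 4.1538.
Posterior odds = prior odds × LR = 0.59341.
Posterior probability = odds/(1+odds) = 0.59341/1.5934 = 0.372.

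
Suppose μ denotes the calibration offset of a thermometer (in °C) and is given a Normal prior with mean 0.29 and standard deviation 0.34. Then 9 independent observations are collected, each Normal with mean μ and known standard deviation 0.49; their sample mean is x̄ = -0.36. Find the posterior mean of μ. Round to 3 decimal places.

With known σ, the Normal prior is conjugate. Weight on the data is w = (n/σ²)/(n/σ² + 1/τ₀²) = 37.4844/(37.4844+8.65052) = 0.81250.
Posterior mean = w·x̄ + (1−w)·μ₀ = 0.81250·-0.36 + 0.18750·0.29 = -0.238.

Posterior mean ≈ -0.238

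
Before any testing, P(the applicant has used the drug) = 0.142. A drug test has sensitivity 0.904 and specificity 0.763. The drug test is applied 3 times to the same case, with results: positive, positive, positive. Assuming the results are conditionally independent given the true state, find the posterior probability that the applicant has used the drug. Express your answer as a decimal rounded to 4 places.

With H the event that the applicant has used the drug, the joint likelihood of the observed sequence is P(data|H) = 0.904·0.904·0.904 = 0.73876 and P(data|¬H) = 0.237·0.237·0.237 = 0.013312.
Bayes: P(H|data) = 0.142·0.73876 / (0.142·0.73876 + 0.858·0.013312) = 0.10490/0.11633 = 0.9018.

Posterior P(H) ≈ 0.9018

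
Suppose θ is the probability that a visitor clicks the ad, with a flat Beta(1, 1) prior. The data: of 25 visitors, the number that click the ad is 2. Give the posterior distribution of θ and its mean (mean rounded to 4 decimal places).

Observing 2 successes and 23 failures updates Beta(1, 1) by adding the success and failure counts to the two shape parameters: α = 1+2 = 3, β = 1+23 = 24.
Posterior mean = α/(α+β) = 3/27 = 0.1111.

Posterior: Beta(3, 24); mean ≈ 0.1111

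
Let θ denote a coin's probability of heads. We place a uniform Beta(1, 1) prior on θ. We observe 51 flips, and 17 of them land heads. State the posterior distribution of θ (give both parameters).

Observing 17 successes and 34 failures updates Beta(1, 1) by adding the success and failure counts to the two shape parameters: α = 1+17 = 18, β = 1+34 = 35.

Posterior: Beta(18, 35)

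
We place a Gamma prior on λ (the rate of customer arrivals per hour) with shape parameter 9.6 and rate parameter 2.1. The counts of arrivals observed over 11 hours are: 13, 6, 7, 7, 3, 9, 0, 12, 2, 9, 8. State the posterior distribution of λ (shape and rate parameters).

Total count ∑xᵢ = 76 over n = 11 hours.
Gamma is conjugate to the Poisson likelihood: posterior is Gamma(shape = 9.6+76 = 85.6, rate = 2.1+11 = 13.1).

Posterior: Gamma(shape=85.6, rate=13.1)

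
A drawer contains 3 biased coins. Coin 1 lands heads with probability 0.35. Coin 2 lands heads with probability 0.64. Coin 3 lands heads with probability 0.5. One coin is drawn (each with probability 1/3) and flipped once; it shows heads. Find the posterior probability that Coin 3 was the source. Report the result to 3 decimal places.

P(heads|C1) = 0.35; P(heads|C2) = 0.64; P(heads|C3) = 0.5.
Prior × likelihood for each source: 0.333333·0.35=0.1167, 0.333333·0.64=0.2133, 0.333333·0.5=0.1667. Summing gives P(heads) = 0.49667.
P(Coin 3 | heads) = 0.1667 / 0.49667 = 0.336.

Posterior probability ≈ 0.336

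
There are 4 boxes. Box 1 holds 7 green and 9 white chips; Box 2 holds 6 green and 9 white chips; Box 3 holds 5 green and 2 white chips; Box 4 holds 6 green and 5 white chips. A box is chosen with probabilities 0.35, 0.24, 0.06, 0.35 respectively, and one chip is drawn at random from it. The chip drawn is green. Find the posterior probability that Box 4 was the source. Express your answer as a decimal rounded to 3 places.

P(green|Box 1) = 0.4375; P(green|Box 2) = 0.4; P(green|Box 3) = 0.7143; P(green|Box 4) = 0.5455.
Prior × likelihood for each source: 0.35·0.4375=0.1531, 0.24·0.4=0.09600, 0.06·0.7143=0.04286, 0.35·0.5455=0.1909. Summing gives P(green) = 0.48289.
P(Box 4 | green) = 0.1909 / 0.48289 = 0.395.

Posterior probability ≈ 0.395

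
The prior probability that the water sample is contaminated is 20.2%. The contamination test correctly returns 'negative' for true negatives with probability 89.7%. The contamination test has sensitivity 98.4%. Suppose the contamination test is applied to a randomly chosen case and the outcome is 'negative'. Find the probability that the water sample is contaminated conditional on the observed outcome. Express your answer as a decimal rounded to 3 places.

P(H | E) ≈ 0.004

Write H for 'the water sample is contaminated'. Prior odds H:¬H = 0.202/0.798 = 0.25313. For the 'negative' outcome, the likelihood ratio is 0.016/0.897 = 0.017837.
Posterior odds = 0.25313 × 0.017837 = 0.0045152, so P(H|E) = 0.0045152/(1+0.0045152) = 0.004.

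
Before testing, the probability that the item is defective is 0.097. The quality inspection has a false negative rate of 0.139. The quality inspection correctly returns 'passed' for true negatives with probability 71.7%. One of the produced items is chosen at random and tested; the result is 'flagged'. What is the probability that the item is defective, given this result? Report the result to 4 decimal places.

P(H | E) ≈ 0.2463

Write H for 'the item is defective'. Prior odds H:¬H = 0.097/0.903 = 0.10742. For the 'flagged' outcome, the likelihood ratio is 0.861/0.283 = 3.0424.
Posterior odds = 0.10742 × 3.0424 = 0.32681, so P(H|E) = 0.32681/(1+0.32681) = 0.2463.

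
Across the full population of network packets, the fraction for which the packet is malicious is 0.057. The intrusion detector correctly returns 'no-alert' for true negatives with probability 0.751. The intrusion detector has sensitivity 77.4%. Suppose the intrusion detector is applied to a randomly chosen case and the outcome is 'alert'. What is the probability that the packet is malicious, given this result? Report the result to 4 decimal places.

P(H | E) ≈ 0.1582

Write H for 'the packet is malicious'. Prior odds H:¬H = 0.057/0.943 = 0.060445. For the 'alert' outcome, the likelihood ratio is 0.774/0.249 = 3.1084.
Posterior odds = 0.060445 × 3.1084 = 0.18789, so P(H|E) = 0.18789/(1+0.18789) = 0.1582.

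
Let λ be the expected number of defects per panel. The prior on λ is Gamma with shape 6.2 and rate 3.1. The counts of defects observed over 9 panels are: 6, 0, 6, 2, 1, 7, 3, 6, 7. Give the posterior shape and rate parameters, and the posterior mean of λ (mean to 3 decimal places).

Total count ∑xᵢ = 38 over n = 9 panels.
Gamma is conjugate to the Poisson likelihood: posterior is Gamma(shape = 6.2+38 = 44.2, rate = 3.1+9 = 12.1).
E[λ | data] = 44.2/12.1 = 3.653.

Posterior: Gamma(shape=44.2, rate=12.1); mean ≈ 3.653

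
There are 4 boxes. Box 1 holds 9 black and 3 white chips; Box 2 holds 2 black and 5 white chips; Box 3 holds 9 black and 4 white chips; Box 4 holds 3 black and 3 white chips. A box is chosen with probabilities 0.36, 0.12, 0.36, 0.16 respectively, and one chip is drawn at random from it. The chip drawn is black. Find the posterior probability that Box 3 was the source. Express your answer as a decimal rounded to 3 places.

Posterior probability ≈ 0.393

Tabulate prior·likelihood by source: [1] prior 0.36, lik 0.75, product 0.2700; [2] prior 0.12, lik 0.2857, product 0.03429; [3] prior 0.36, lik 0.6923, product 0.2492; [4] prior 0.16, lik 0.5, product 0.08000.
Normalizing constant = 0.63352; the posterior for Box 3 is its product over the sum, 0.2492/0.63352 = 0.393.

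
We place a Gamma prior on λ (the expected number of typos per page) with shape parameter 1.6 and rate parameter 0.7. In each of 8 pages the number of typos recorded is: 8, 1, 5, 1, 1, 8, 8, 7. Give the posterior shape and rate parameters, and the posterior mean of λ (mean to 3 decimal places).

Total count ∑xᵢ = 39 over n = 8 pages.
Gamma is conjugate to the Poisson likelihood: posterior is Gamma(shape = 1.6+39 = 40.6, rate = 0.7+8 = 8.7).
E[λ | data] = 40.6/8.7 = 4.667.

Posterior: Gamma(shape=40.6, rate=8.7); mean ≈ 4.667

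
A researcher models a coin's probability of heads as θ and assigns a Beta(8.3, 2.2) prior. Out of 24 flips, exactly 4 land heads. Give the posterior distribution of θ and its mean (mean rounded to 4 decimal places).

Posterior: Beta(12.3, 22.2); mean ≈ 0.3565

Observing 4 successes and 20 failures updates Beta(8.3, 2.2) by adding the success and failure counts to the two shape parameters: α = 8.3+4 = 12.3, β = 2.2+20 = 22.2.
E[θ | data] = 12.3/(12.3+22.2) = 0.3565.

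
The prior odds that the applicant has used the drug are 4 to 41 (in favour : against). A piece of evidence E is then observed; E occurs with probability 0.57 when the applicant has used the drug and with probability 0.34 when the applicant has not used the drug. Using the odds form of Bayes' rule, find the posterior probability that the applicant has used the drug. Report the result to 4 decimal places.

Posterior probability ≈ 0.1406

Prior odds = 4/41 = 0.097561. In log-odds, ln(0.097561) = -2.3273.
Add log likelihood ratio: ln(1.6765) = 0.51669.
Posterior log-odds = -1.8106, so posterior odds = exp(-1.8106) = 0.16356. Converting, P(H|E) = 0.16356/1.1636 = 0.1406.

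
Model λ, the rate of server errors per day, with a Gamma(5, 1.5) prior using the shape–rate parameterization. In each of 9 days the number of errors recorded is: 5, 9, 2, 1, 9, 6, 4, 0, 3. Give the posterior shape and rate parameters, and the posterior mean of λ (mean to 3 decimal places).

Posterior: Gamma(shape=44, rate=10.5); mean ≈ 4.190

The Poisson likelihood adds the total count to the shape and the number of exposure periods to the rate. Here ∑xᵢ = 39 and n = 9, so shape 5→44 and rate 1.5→10.5.
Posterior mean = shape/rate = 44/10.5 = 4.190.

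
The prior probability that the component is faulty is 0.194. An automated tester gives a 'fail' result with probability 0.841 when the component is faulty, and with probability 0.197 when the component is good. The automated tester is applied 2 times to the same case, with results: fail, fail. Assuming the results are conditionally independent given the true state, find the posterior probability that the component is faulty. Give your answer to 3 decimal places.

Let H be the event that the component is faulty; start with P(H) = 0.194. P('fail'|H) = 0.841, P('fail'|¬H) = 0.197.
Update on result 1 ('fail'): P(H) ← 0.841·0.1940 / (0.841·0.1940 + 0.197·0.8060) = 0.16315/0.32194 = 0.5068.
Update on result 2 ('fail'): P(H) ← 0.841·0.5068 / (0.841·0.5068 + 0.197·0.4932) = 0.42621/0.52337 = 0.8144.

Posterior P(H) ≈ 0.814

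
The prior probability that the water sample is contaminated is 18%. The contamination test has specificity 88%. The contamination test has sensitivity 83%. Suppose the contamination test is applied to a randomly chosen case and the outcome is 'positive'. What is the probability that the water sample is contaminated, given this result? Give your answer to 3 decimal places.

P(H | E) ≈ 0.603

Write H for 'the water sample is contaminated'. Prior odds H:¬H = 0.18/0.82 = 0.21951. For the 'positive' outcome, the likelihood ratio is 0.83/0.12 = 6.9167.
Posterior odds = 0.21951 × 6.9167 = 1.5183, so P(H|E) = 1.5183/(1+1.5183) = 0.603.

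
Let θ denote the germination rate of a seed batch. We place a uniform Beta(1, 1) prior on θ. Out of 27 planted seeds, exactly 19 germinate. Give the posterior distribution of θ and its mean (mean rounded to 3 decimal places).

The binomial likelihood is conjugate to the Beta prior: with 19 successes and 8 failures, the posterior is Beta(1+19, 1+8) = Beta(20, 9).
Posterior mean = α/(α+β) = 20/29 = 0.690.

Posterior: Beta(20, 9); mean ≈ 0.690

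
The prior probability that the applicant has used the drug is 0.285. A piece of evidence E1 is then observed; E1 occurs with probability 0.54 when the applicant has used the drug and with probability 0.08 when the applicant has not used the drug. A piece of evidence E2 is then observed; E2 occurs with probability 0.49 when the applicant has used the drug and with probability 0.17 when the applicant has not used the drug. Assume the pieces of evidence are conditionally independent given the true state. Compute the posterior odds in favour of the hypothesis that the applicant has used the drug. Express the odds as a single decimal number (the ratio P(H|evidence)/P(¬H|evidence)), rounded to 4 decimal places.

Posterior odds ≈ 7.7551

Prior odds = 0.285/(1−0.285) = 0.39860. In log-odds, ln(0.39860) = -0.91979.
Add log likelihood ratios: ln(6.7500) + ln(2.8824) = 2.9681.
Posterior log-odds = 2.0484, so posterior odds = exp(2.0484) = 7.7551.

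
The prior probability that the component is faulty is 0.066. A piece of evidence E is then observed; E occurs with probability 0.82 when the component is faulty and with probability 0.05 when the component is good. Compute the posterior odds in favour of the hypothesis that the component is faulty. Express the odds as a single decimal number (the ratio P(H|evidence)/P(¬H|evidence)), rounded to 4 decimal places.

Prior odds = 0.066/(1−0.066) = 0.070664. In log-odds, ln(0.070664) = -2.6498.
Add log likelihood ratio: ln(16.400) = 2.7973.
Posterior log-odds = 0.14746, so posterior odds = exp(0.14746) = 1.1589.

Posterior odds ≈ 1.1589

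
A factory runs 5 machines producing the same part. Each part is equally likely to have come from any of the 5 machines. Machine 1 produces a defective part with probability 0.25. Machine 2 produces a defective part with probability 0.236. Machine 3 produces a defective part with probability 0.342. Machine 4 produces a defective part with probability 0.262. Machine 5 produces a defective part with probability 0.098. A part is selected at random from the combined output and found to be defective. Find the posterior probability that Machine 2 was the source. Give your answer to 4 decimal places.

Posterior probability ≈ 0.1987

Tabulate prior·likelihood by source: [1] prior 0.2, lik 0.25, product 0.05000; [2] prior 0.2, lik 0.236, product 0.04720; [3] prior 0.2, lik 0.342, product 0.06840; [4] prior 0.2, lik 0.262, product 0.05240; [5] prior 0.2, lik 0.098, product 0.01960.
Normalizing constant = 0.23760; the posterior for Machine 2 is its product over the sum, 0.04720/0.23760 = 0.1987.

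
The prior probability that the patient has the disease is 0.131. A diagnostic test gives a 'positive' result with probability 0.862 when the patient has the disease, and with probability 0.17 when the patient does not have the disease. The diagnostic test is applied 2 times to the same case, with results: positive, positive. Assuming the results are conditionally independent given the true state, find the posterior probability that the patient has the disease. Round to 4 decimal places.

With H the event that the patient has the disease, the joint likelihood of the observed sequence is P(data|H) = 0.862·0.862 = 0.74304 and P(data|¬H) = 0.17·0.17 = 0.028900.
Bayes: P(H|data) = 0.131·0.74304 / (0.131·0.74304 + 0.869·0.028900) = 0.097339/0.12245 = 0.7949.

Posterior P(H) ≈ 0.7949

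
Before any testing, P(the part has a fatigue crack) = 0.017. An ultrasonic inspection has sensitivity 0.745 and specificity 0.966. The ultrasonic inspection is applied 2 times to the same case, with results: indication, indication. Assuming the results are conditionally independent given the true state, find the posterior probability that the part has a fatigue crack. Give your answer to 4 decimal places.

With H the event that the part has a fatigue crack, the joint likelihood of the observed sequence is P(data|H) = 0.745·0.745 = 0.55502 and P(data|¬H) = 0.034·0.034 = 0.0011560.
Bayes: P(H|data) = 0.017·0.55502 / (0.017·0.55502 + 0.983·0.0011560) = 0.0094354/0.010572 = 0.8925.

Posterior P(H) ≈ 0.8925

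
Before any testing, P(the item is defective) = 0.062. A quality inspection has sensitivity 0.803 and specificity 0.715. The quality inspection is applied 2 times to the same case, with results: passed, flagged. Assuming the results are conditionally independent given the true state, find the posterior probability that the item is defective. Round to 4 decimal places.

With H the event that the item is defective, the joint likelihood of the observed sequence is P(data|H) = 0.197·0.803 = 0.15819 and P(data|¬H) = 0.715·0.285 = 0.20377.
Bayes: P(H|data) = 0.062·0.15819 / (0.062·0.15819 + 0.938·0.20377) = 0.0098078/0.20095 = 0.0488.

Posterior P(H) ≈ 0.0488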